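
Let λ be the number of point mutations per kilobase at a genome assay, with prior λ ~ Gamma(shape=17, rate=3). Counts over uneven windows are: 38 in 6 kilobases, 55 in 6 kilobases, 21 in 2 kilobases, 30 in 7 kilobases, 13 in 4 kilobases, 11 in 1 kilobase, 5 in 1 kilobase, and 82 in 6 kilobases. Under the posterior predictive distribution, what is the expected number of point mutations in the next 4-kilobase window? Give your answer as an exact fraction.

Total count: 38 + 55 + 21 + 30 + 13 + 11 + 5 + 82 = 255.
Total exposure: 6 + 6 + 2 + 7 + 4 + 1 + 1 + 6 = 33 kilobases.
The Gamma prior is conjugate for the Poisson rate, so λ | data ~ Gamma(17+255, 3+33) = Gamma(272, 36).
Predictive mean over a 4-kilobase window = T·E[λ|data] = 4·272/36 = 272/9.

272/9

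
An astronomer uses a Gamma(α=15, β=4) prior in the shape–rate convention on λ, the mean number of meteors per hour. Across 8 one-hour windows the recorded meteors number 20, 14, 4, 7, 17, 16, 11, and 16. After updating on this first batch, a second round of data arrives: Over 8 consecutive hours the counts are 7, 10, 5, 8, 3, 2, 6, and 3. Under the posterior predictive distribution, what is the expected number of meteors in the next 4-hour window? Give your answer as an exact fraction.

164/5

Total count: 20 + 14 + 4 + 7 + 17 + 16 + 11 + 16 = 105.
Total exposure: 8 hours.
After the first batch: Gamma(15 + 105, 4 + 8) = Gamma(120, 12).
Total count: 7 + 10 + 5 + 8 + 3 + 2 + 6 + 3 = 44.
Total exposure: 8 hours.
After the second batch: Gamma(120 + 44, 12 + 8) = Gamma(164, 20).
Predictive mean over a 4-hour window = T·E[λ|data] = 4·164/20 = 164/5.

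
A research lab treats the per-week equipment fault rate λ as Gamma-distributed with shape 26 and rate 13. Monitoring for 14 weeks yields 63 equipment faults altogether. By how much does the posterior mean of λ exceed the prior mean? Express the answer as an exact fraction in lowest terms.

35/27

Total count 63 over total exposure 14 weeks.
Posterior: α' = 26 + 63 = 89, β' = 13 + 14 = 27.
Posterior mean = 89/27 = 89/27; prior mean = 26/13 = 2. Difference = 89/27 − 2 = 35/27.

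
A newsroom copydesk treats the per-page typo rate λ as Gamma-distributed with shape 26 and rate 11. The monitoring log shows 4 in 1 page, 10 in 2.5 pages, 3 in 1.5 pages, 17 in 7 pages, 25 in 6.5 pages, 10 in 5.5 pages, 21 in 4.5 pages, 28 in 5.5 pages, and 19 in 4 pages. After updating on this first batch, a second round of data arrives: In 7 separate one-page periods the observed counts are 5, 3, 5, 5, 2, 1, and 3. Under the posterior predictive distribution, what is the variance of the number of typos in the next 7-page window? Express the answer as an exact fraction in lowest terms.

1683/64

Total count: 4 + 10 + 3 + 17 + 25 + 10 + 21 + 28 + 19 = 137.
Total exposure: 1 + 2.5 + 1.5 + 7 + 6.5 + 5.5 + 4.5 + 5.5 + 4 = 38 pages.
After the first batch: Gamma(26 + 137, 11 + 38) = Gamma(163, 49).
Total count: 5 + 3 + 5 + 5 + 2 + 1 + 3 = 24.
Total exposure: 7 pages.
After the second batch: Gamma(163 + 24, 49 + 7) = Gamma(187, 56).
The posterior predictive for a window of length T is Negative Binomial with variance T·α'·(β'+T)/β'² = 7·187·63/3136 = 1683/64.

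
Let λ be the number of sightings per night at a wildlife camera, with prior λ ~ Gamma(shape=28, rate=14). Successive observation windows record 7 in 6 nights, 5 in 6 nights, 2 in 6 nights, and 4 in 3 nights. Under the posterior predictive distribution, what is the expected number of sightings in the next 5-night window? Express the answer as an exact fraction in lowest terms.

46/7

Total count: 7 + 5 + 2 + 4 = 18.
Total exposure: 6 + 6 + 6 + 3 = 21 nights.
Posterior: α' = 28 + 18 = 46, β' = 14 + 21 = 35.
Predictive mean over a 5-night window = T·E[λ|data] = 5·46/35 = 46/7.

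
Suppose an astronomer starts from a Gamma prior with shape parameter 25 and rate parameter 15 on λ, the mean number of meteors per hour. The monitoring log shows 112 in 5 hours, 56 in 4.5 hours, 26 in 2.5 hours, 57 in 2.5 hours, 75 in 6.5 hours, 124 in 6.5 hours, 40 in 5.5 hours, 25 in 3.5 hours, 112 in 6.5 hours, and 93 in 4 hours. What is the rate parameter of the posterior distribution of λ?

Total count: 112 + 56 + 26 + 57 + 75 + 124 + 40 + 25 + 112 + 93 = 720.
Total exposure: 5 + 4.5 + 2.5 + 2.5 + 6.5 + 6.5 + 5.5 + 3.5 + 6.5 + 4 = 47 hours.
Gamma(α, β) with Poisson data over total exposure Σt gives posterior Gamma(α+Σx, β+Σt) = Gamma(745, 62).

62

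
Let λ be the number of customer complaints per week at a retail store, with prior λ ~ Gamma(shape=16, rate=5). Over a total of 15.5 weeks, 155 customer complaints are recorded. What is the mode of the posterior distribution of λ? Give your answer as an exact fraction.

340/41

Total count 155 over total exposure 15.5 weeks.
The Gamma prior is conjugate for the Poisson rate, so λ | data ~ Gamma(16+155, 5+15.5) = Gamma(171, 41/2).
Posterior mode = (α'−1)/β' = 170/(41/2) = 340/41.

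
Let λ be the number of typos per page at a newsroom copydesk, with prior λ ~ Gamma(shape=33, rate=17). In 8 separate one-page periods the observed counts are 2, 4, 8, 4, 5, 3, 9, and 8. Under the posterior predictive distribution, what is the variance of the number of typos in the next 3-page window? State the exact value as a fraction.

6384/625

Total count: 2 + 4 + 8 + 4 + 5 + 3 + 9 + 8 = 43.
Total exposure: 8 pages.
Conjugate update: add total count to the shape and total exposure to the rate, giving Gamma(76, 25).
The posterior predictive for a window of length T is Negative Binomial with variance T·α'·(β'+T)/β'² = 3·76·28/625 = 6384/625.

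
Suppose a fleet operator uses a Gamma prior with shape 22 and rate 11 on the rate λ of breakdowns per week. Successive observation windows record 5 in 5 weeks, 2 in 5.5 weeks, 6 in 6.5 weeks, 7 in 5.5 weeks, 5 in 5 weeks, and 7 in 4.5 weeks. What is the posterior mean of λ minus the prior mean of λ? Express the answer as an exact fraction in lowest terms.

-32/43

Total count: 5 + 2 + 6 + 7 + 5 + 7 = 32.
Total exposure: 5 + 5.5 + 6.5 + 5.5 + 5 + 4.5 = 32 weeks.
Posterior: α' = 22 + 32 = 54, β' = 11 + 32 = 43.
Posterior mean = 54/43 = 54/43; prior mean = 22/11 = 2. Difference = 54/43 − 2 = -32/43.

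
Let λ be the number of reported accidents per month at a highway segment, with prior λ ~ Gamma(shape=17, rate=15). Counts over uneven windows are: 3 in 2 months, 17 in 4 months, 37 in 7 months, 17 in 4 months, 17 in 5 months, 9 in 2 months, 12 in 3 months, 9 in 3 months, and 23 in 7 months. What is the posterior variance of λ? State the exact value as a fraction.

161/2704

Total count: 3 + 17 + 37 + 17 + 17 + 9 + 12 + 9 + 23 = 144.
Total exposure: 2 + 4 + 7 + 4 + 5 + 2 + 3 + 3 + 7 = 37 months.
Posterior: α' = 17 + 144 = 161, β' = 15 + 37 = 52.
Posterior variance = α'/β'² = 161/2704.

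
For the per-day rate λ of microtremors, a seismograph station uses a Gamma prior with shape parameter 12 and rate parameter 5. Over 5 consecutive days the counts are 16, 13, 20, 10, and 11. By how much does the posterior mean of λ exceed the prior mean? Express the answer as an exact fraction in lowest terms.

Total count: 16 + 13 + 20 + 10 + 11 = 70.
Total exposure: 5 days.
By Gamma–Poisson conjugacy, the posterior is Gamma(α + Σx, β + Σt) = Gamma(12 + 70, 5 + 5) = Gamma(82, 10).
Posterior mean = 82/10 = 41/5; prior mean = 12/5 = 12/5. Difference = 41/5 − 12/5 = 29/5.

29/5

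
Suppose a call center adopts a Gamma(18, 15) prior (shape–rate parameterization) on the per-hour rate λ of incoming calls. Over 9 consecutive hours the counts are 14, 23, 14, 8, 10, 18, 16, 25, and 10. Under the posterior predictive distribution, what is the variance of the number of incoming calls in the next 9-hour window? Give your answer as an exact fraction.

Total count: 14 + 23 + 14 + 8 + 10 + 18 + 16 + 25 + 10 = 138.
Total exposure: 9 hours.
The Gamma prior is conjugate for the Poisson rate, so λ | data ~ Gamma(18+138, 15+9) = Gamma(156, 24).
The posterior predictive for a window of length T is Negative Binomial with variance T·α'·(β'+T)/β'² = 9·156·33/576 = 1287/16.

1287/16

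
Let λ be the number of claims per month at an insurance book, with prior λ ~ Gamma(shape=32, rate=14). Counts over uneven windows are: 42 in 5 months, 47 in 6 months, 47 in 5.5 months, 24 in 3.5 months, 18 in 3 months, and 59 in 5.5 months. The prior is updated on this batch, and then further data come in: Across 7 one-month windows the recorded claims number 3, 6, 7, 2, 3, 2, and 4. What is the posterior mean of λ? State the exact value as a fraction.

592/99

Total count: 42 + 47 + 47 + 24 + 18 + 59 = 237.
Total exposure: 5 + 6 + 5.5 + 3.5 + 3 + 5.5 = 28.5 months.
After the first batch: Gamma(32 + 237, 14 + 28.5) = Gamma(269, 85/2).
Total count: 3 + 6 + 7 + 2 + 3 + 2 + 4 = 27.
Total exposure: 7 months.
After the second batch: Gamma(269 + 27, 85/2 + 7) = Gamma(296, 99/2).
Posterior mean = α'/β' = 296/(99/2) = 592/99.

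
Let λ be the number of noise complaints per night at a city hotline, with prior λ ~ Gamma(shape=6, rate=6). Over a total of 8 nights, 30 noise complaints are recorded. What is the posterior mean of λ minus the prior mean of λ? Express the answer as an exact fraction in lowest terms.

Total count 30 over total exposure 8 nights.
Posterior: α' = 6 + 30 = 36, β' = 6 + 8 = 14.
Posterior mean = 36/14 = 18/7; prior mean = 6/6 = 1. Difference = 18/7 − 1 = 11/7.

11/7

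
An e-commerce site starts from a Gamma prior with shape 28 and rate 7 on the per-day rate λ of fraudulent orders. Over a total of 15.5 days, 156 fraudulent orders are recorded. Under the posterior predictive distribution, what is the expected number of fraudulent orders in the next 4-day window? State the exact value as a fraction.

Total count 156 over total exposure 15.5 days.
Conjugate update: add total count to the shape and total exposure to the rate, giving Gamma(184, 45/2).
Predictive mean over a 4-day window = T·E[λ|data] = 4·184/(45/2) = 1472/45.

1472/45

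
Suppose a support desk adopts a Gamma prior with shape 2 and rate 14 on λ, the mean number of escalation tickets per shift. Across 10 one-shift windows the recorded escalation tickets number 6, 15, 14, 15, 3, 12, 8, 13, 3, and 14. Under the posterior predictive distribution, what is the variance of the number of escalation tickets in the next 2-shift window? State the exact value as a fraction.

455/48

Total count: 6 + 15 + 14 + 15 + 3 + 12 + 8 + 13 + 3 + 14 = 103.
Total exposure: 10 shifts.
Gamma(α, β) with Poisson data over total exposure Σt gives posterior Gamma(α+Σx, β+Σt) = Gamma(105, 24).
The posterior predictive for a window of length T is Negative Binomial with variance T·α'·(β'+T)/β'² = 2·105·26/576 = 455/48.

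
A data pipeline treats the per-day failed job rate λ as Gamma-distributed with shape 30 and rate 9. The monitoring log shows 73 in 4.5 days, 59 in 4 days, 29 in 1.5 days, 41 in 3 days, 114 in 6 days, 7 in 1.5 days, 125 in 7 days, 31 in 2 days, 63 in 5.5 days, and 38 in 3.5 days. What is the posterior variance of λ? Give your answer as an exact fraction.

488/1805

Total count: 73 + 59 + 29 + 41 + 114 + 7 + 125 + 31 + 63 + 38 = 580.
Total exposure: 4.5 + 4 + 1.5 + 3 + 6 + 1.5 + 7 + 2 + 5.5 + 3.5 = 38.5 days.
Gamma(α, β) with Poisson data over total exposure Σt gives posterior Gamma(α+Σx, β+Σt) = Gamma(610, 95/2).
Posterior variance = α'/β'² = 610/(9025/4) = 488/1805.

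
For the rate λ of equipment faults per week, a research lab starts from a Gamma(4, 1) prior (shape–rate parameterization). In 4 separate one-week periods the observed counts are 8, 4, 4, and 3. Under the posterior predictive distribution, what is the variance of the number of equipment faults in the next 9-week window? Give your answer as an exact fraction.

Total count: 8 + 4 + 4 + 3 = 19.
Total exposure: 4 weeks.
The Gamma prior is conjugate for the Poisson rate, so λ | data ~ Gamma(4+19, 1+4) = Gamma(23, 5).
The posterior predictive for a window of length T is Negative Binomial with variance T·α'·(β'+T)/β'² = 9·23·14/25 = 2898/25.

2898/25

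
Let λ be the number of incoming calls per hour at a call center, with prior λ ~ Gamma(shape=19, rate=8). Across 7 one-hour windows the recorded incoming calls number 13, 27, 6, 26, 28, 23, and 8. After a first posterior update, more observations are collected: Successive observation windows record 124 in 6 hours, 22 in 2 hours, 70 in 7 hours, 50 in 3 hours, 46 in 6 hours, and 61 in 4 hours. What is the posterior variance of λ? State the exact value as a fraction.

523/1849

Total count: 13 + 27 + 6 + 26 + 28 + 23 + 8 = 131.
Total exposure: 7 hours.
After the first batch: Gamma(19 + 131, 8 + 7) = Gamma(150, 15).
Total count: 124 + 22 + 70 + 50 + 46 + 61 = 373.
Total exposure: 6 + 2 + 7 + 3 + 6 + 4 = 28 hours.
After the second batch: Gamma(150 + 373, 15 + 28) = Gamma(523, 43).
Posterior variance = α'/β'² = 523/1849.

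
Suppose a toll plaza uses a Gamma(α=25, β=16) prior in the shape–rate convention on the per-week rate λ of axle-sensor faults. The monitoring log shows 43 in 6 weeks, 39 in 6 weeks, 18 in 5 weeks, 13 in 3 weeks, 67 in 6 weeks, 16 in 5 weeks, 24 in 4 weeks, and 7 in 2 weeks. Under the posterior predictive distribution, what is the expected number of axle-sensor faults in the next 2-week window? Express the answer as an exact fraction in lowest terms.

Total count: 43 + 39 + 18 + 13 + 67 + 16 + 24 + 7 = 227.
Total exposure: 6 + 6 + 5 + 3 + 6 + 5 + 4 + 2 = 37 weeks.
Conjugate update: add total count to the shape and total exposure to the rate, giving Gamma(252, 53).
Predictive mean over a 2-week window = T·E[λ|data] = 2·252/53 = 504/53.

504/53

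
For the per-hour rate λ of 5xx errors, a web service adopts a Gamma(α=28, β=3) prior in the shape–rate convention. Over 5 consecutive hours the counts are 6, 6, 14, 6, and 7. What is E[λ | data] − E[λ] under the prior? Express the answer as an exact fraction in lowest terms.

-23/24

Total count: 6 + 6 + 14 + 6 + 7 = 39.
Total exposure: 5 hours.
The Gamma prior is conjugate for the Poisson rate, so λ | data ~ Gamma(28+39, 3+5) = Gamma(67, 8).
Posterior mean = 67/8 = 67/8; prior mean = 28/3 = 28/3. Difference = 67/8 − 28/3 = -23/24.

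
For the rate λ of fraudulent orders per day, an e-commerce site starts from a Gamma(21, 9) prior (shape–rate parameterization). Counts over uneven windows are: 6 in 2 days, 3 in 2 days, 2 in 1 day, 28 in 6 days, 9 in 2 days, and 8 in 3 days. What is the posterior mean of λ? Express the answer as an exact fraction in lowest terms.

Total count: 6 + 3 + 2 + 28 + 9 + 8 = 56.
Total exposure: 2 + 2 + 1 + 6 + 2 + 3 = 16 days.
The Gamma prior is conjugate for the Poisson rate, so λ | data ~ Gamma(21+56, 9+16) = Gamma(77, 25).
Posterior mean = α'/β' = 77/25.

77/25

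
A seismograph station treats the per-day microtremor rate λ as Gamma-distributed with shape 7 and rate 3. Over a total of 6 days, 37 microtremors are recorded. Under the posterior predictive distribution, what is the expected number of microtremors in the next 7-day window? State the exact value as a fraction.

308/9

Total count 37 over total exposure 6 days.
By Gamma–Poisson conjugacy, the posterior is Gamma(α + Σx, β + Σt) = Gamma(7 + 37, 3 + 6) = Gamma(44, 9).
Predictive mean over a 7-day window = T·E[λ|data] = 7·44/9 = 308/9.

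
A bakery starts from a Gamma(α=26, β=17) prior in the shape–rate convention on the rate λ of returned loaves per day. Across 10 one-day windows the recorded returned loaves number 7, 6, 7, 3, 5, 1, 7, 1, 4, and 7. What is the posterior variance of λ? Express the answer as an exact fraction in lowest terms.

74/729

Total count: 7 + 6 + 7 + 3 + 5 + 1 + 7 + 1 + 4 + 7 = 48.
Total exposure: 10 days.
Conjugate update: add total count to the shape and total exposure to the rate, giving Gamma(74, 27).
Posterior variance = α'/β'² = 74/729.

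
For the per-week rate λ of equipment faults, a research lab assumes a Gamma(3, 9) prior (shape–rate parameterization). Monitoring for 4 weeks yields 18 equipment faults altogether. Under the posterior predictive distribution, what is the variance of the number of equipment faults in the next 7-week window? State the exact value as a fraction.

Total count 18 over total exposure 4 weeks.
Posterior: α' = 3 + 18 = 21, β' = 9 + 4 = 13.
The posterior predictive for a window of length T is Negative Binomial with variance T·α'·(β'+T)/β'² = 7·21·20/169 = 2940/169.

2940/169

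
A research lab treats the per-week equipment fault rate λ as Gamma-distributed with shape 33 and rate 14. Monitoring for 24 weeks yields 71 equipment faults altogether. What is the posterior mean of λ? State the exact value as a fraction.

52/19

Total count 71 over total exposure 24 weeks.
Posterior: α' = 33 + 71 = 104, β' = 14 + 24 = 38.
Posterior mean = α'/β' = 104/38 = 52/19.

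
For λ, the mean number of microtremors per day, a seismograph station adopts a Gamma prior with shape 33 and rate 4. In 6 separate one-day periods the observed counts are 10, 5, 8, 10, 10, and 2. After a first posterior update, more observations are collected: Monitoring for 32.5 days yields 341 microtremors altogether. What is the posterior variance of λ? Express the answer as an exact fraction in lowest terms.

Total count: 10 + 5 + 8 + 10 + 10 + 2 = 45.
Total exposure: 6 days.
After the first batch: Gamma(33 + 45, 4 + 6) = Gamma(78, 10).
Total count 341 over total exposure 32.5 days.
After the second batch: Gamma(78 + 341, 10 + 32.5) = Gamma(419, 85/2).
Posterior variance = α'/β'² = 419/(7225/4) = 1676/7225.

1676/7225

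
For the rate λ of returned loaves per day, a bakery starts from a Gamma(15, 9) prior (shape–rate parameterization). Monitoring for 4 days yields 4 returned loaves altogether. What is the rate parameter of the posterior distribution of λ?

13

Total count 4 over total exposure 4 days.
By Gamma–Poisson conjugacy, the posterior is Gamma(α + Σx, β + Σt) = Gamma(15 + 4, 9 + 4) = Gamma(19, 13).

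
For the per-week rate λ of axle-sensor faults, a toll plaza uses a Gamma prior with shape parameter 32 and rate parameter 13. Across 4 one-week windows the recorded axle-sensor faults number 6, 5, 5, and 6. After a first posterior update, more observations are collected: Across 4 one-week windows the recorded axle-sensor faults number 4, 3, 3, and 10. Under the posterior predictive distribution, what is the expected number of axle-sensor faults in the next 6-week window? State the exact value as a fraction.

148/7

Total count: 6 + 5 + 5 + 6 = 22.
Total exposure: 4 weeks.
After the first batch: Gamma(32 + 22, 13 + 4) = Gamma(54, 17).
Total count: 4 + 3 + 3 + 10 = 20.
Total exposure: 4 weeks.
After the second batch: Gamma(54 + 20, 17 + 4) = Gamma(74, 21).
Predictive mean over a 6-week window = T·E[λ|data] = 6·74/21 = 148/7.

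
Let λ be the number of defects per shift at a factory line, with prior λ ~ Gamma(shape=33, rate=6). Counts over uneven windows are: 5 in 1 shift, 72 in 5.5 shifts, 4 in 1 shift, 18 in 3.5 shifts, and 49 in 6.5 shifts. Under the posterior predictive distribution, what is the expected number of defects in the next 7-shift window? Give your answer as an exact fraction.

2534/47

Total count: 5 + 72 + 4 + 18 + 49 = 148.
Total exposure: 1 + 5.5 + 1 + 3.5 + 6.5 = 17.5 shifts.
Conjugate update: add total count to the shape and total exposure to the rate, giving Gamma(181, 47/2).
Predictive mean over a 7-shift window = T·E[λ|data] = 7·181/(47/2) = 2534/47.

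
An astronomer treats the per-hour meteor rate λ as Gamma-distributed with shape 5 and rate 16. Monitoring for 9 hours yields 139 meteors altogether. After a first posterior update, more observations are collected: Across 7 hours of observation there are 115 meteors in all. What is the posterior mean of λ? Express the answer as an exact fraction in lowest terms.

Total count 139 over total exposure 9 hours.
After the first batch: Gamma(5 + 139, 16 + 9) = Gamma(144, 25).
Total count 115 over total exposure 7 hours.
After the second batch: Gamma(144 + 115, 25 + 7) = Gamma(259, 32).
Posterior mean = α'/β' = 259/32.

259/32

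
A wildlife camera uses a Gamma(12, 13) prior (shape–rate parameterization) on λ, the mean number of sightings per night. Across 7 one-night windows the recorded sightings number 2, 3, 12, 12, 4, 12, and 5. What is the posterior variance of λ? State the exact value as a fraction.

Total count: 2 + 3 + 12 + 12 + 4 + 12 + 5 = 50.
Total exposure: 7 nights.
Gamma(α, β) with Poisson data over total exposure Σt gives posterior Gamma(α+Σx, β+Σt) = Gamma(62, 20).
Posterior variance = α'/β'² = 62/400 = 31/200.

31/200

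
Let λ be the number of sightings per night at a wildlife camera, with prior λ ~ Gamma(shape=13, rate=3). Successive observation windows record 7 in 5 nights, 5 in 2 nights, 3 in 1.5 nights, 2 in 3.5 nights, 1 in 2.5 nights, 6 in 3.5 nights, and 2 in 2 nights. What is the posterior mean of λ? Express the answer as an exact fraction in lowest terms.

Total count: 7 + 5 + 3 + 2 + 1 + 6 + 2 = 26.
Total exposure: 5 + 2 + 1.5 + 3.5 + 2.5 + 3.5 + 2 = 20 nights.
Gamma(α, β) with Poisson data over total exposure Σt gives posterior Gamma(α+Σx, β+Σt) = Gamma(39, 23).
Posterior mean = α'/β' = 39/23.

39/23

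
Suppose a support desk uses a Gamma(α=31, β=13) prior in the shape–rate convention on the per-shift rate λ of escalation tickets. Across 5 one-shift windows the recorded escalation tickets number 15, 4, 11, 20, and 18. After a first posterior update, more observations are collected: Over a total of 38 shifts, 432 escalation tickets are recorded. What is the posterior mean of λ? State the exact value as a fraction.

531/56

Total count: 15 + 4 + 11 + 20 + 18 = 68.
Total exposure: 5 shifts.
After the first batch: Gamma(31 + 68, 13 + 5) = Gamma(99, 18).
Total count 432 over total exposure 38 shifts.
After the second batch: Gamma(99 + 432, 18 + 38) = Gamma(531, 56).
Posterior mean = α'/β' = 531/56.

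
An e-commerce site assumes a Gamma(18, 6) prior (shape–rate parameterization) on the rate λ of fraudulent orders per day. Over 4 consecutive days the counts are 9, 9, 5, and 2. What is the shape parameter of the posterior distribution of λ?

Total count: 9 + 9 + 5 + 2 = 25.
Total exposure: 4 days.
Gamma(α, β) with Poisson data over total exposure Σt gives posterior Gamma(α+Σx, β+Σt) = Gamma(43, 10).

43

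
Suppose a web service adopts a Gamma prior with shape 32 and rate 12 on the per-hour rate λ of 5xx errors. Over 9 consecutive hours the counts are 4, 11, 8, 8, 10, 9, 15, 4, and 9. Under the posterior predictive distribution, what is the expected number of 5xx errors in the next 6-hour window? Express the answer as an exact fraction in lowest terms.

220/7

Total count: 4 + 11 + 8 + 8 + 10 + 9 + 15 + 4 + 9 = 78.
Total exposure: 9 hours.
Conjugate update: add total count to the shape and total exposure to the rate, giving Gamma(110, 21).
Predictive mean over a 6-hour window = T·E[λ|data] = 6·110/21 = 220/7.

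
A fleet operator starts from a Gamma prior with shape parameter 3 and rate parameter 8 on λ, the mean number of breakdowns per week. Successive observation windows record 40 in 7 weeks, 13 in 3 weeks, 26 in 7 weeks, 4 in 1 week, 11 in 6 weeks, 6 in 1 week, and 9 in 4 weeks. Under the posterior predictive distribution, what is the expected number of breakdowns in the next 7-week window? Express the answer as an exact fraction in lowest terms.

Total count: 40 + 13 + 26 + 4 + 11 + 6 + 9 = 109.
Total exposure: 7 + 3 + 7 + 1 + 6 + 1 + 4 = 29 weeks.
By Gamma–Poisson conjugacy, the posterior is Gamma(α + Σx, β + Σt) = Gamma(3 + 109, 8 + 29) = Gamma(112, 37).
Predictive mean over a 7-week window = T·E[λ|data] = 7·112/37 = 784/37.

784/37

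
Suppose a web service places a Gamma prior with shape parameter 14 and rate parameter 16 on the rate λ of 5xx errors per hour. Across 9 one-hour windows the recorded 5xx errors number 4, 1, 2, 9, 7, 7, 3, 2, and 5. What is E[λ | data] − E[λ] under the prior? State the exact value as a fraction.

Total count: 4 + 1 + 2 + 9 + 7 + 7 + 3 + 2 + 5 = 40.
Total exposure: 9 hours.
The Gamma prior is conjugate for the Poisson rate, so λ | data ~ Gamma(14+40, 16+9) = Gamma(54, 25).
Posterior mean = 54/25 = 54/25; prior mean = 14/16 = 7/8. Difference = 54/25 − 7/8 = 257/200.

257/200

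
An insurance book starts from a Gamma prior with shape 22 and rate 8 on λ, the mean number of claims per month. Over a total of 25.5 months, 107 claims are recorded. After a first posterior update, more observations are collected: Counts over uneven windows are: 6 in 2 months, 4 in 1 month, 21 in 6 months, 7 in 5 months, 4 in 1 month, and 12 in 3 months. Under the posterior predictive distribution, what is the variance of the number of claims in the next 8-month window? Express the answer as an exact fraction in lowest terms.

Total count 107 over total exposure 25.5 months.
After the first batch: Gamma(22 + 107, 8 + 25.5) = Gamma(129, 67/2).
Total count: 6 + 4 + 21 + 7 + 4 + 12 = 54.
Total exposure: 2 + 1 + 6 + 5 + 1 + 3 = 18 months.
After the second batch: Gamma(129 + 54, 67/2 + 18) = Gamma(183, 103/2).
The posterior predictive for a window of length T is Negative Binomial with variance T·α'·(β'+T)/β'² = 8·183·(119/2)/(10609/4) = 348432/10609.

348432/10609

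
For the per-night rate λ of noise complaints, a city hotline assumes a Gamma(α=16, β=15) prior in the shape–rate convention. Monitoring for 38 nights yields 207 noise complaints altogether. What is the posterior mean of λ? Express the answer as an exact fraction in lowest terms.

223/53

Total count 207 over total exposure 38 nights.
Conjugate update: add total count to the shape and total exposure to the rate, giving Gamma(223, 53).
Posterior mean = α'/β' = 223/53.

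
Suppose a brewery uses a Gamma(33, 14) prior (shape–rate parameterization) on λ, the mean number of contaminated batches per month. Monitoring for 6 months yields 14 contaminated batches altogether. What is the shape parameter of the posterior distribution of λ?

47

Total count 14 over total exposure 6 months.
Conjugate update: add total count to the shape and total exposure to the rate, giving Gamma(47, 20).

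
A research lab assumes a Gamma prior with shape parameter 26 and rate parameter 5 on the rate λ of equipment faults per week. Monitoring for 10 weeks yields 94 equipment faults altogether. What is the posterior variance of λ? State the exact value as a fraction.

8/15

Total count 94 over total exposure 10 weeks.
By Gamma–Poisson conjugacy, the posterior is Gamma(α + Σx, β + Σt) = Gamma(26 + 94, 5 + 10) = Gamma(120, 15).
Posterior variance = α'/β'² = 120/225 = 8/15.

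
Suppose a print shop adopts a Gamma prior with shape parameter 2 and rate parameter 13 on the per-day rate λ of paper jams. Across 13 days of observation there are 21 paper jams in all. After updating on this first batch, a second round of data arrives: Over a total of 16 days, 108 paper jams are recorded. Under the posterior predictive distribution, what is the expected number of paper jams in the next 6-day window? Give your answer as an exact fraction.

131/7

Total count 21 over total exposure 13 days.
After the first batch: Gamma(2 + 21, 13 + 13) = Gamma(23, 26).
Total count 108 over total exposure 16 days.
After the second batch: Gamma(23 + 108, 26 + 16) = Gamma(131, 42).
Predictive mean over a 6-day window = T·E[λ|data] = 6·131/42 = 131/7.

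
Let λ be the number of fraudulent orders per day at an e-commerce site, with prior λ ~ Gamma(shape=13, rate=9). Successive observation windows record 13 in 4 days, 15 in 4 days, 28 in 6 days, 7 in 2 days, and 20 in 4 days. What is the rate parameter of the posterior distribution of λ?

Total count: 13 + 15 + 28 + 7 + 20 = 83.
Total exposure: 4 + 4 + 6 + 2 + 4 = 20 days.
Gamma(α, β) with Poisson data over total exposure Σt gives posterior Gamma(α+Σx, β+Σt) = Gamma(96, 29).

29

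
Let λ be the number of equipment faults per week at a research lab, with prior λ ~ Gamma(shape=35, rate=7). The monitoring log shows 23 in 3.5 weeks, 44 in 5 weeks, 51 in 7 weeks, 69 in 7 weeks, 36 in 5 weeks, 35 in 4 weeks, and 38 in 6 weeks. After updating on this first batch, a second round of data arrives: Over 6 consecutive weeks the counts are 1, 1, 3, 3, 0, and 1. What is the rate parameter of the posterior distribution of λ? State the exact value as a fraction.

101/2

Total count: 23 + 44 + 51 + 69 + 36 + 35 + 38 = 296.
Total exposure: 3.5 + 5 + 7 + 7 + 5 + 4 + 6 = 37.5 weeks.
After the first batch: Gamma(35 + 296, 7 + 37.5) = Gamma(331, 89/2).
Total count: 1 + 1 + 3 + 3 + 0 + 1 = 9.
Total exposure: 6 weeks.
After the second batch: Gamma(331 + 9, 89/2 + 6) = Gamma(340, 101/2).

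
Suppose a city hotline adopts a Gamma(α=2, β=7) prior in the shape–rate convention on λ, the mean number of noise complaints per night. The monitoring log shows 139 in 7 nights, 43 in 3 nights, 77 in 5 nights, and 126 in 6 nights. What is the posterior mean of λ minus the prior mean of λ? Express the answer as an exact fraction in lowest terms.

Total count: 139 + 43 + 77 + 126 = 385.
Total exposure: 7 + 3 + 5 + 6 = 21 nights.
Conjugate update: add total count to the shape and total exposure to the rate, giving Gamma(387, 28).
Posterior mean = 387/28 = 387/28; prior mean = 2/7 = 2/7. Difference = 387/28 − 2/7 = 379/28.

379/28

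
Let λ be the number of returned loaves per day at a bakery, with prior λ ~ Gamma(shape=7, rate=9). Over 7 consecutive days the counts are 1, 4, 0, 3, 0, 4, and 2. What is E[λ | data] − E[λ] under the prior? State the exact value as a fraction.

77/144

Total count: 1 + 4 + 0 + 3 + 0 + 4 + 2 = 14.
Total exposure: 7 days.
The Gamma prior is conjugate for the Poisson rate, so λ | data ~ Gamma(7+14, 9+7) = Gamma(21, 16).
Posterior mean = 21/16 = 21/16; prior mean = 7/9 = 7/9. Difference = 21/16 − 7/9 = 77/144.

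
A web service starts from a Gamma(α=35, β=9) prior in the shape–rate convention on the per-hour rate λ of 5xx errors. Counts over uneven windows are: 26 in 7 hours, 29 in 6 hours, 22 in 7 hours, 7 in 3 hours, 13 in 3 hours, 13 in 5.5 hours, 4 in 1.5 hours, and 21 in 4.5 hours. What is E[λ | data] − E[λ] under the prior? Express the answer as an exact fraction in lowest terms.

Total count: 26 + 29 + 22 + 7 + 13 + 13 + 4 + 21 = 135.
Total exposure: 7 + 6 + 7 + 3 + 3 + 5.5 + 1.5 + 4.5 = 37.5 hours.
By Gamma–Poisson conjugacy, the posterior is Gamma(α + Σx, β + Σt) = Gamma(35 + 135, 9 + 37.5) = Gamma(170, 93/2).
Posterior mean = 170/(93/2) = 340/93; prior mean = 35/9 = 35/9. Difference = 340/93 − 35/9 = -65/279.

-65/279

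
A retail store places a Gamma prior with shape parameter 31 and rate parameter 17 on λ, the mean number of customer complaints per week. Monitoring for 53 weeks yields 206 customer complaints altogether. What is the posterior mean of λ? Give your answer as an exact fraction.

Total count 206 over total exposure 53 weeks.
Conjugate update: add total count to the shape and total exposure to the rate, giving Gamma(237, 70).
Posterior mean = α'/β' = 237/70.

237/70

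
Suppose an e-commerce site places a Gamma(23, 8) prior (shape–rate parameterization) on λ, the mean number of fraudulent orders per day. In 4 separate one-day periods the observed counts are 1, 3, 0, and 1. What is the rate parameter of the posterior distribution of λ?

Total count: 1 + 3 + 0 + 1 = 5.
Total exposure: 4 days.
By Gamma–Poisson conjugacy, the posterior is Gamma(α + Σx, β + Σt) = Gamma(23 + 5, 8 + 4) = Gamma(28, 12).

12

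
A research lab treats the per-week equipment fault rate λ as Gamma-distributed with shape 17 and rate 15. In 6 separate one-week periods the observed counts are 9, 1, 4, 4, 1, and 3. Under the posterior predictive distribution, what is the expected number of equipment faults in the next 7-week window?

Total count: 9 + 1 + 4 + 4 + 1 + 3 = 22.
Total exposure: 6 weeks.
The Gamma prior is conjugate for the Poisson rate, so λ | data ~ Gamma(17+22, 15+6) = Gamma(39, 21).
Predictive mean over a 7-week window = T·E[λ|data] = 7·39/21 = 13.

13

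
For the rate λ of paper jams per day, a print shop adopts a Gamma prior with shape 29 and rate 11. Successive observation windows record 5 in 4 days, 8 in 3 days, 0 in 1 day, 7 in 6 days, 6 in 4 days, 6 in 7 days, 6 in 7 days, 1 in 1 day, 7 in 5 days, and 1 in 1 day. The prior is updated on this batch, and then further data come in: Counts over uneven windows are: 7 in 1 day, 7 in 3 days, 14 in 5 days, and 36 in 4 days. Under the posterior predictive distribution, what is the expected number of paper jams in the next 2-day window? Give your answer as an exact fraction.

40/9

Total count: 5 + 8 + 0 + 7 + 6 + 6 + 6 + 1 + 7 + 1 = 47.
Total exposure: 4 + 3 + 1 + 6 + 4 + 7 + 7 + 1 + 5 + 1 = 39 days.
After the first batch: Gamma(29 + 47, 11 + 39) = Gamma(76, 50).
Total count: 7 + 7 + 14 + 36 = 64.
Total exposure: 1 + 3 + 5 + 4 = 13 days.
After the second batch: Gamma(76 + 64, 50 + 13) = Gamma(140, 63).
Predictive mean over a 2-day window = T·E[λ|data] = 2·140/63 = 40/9.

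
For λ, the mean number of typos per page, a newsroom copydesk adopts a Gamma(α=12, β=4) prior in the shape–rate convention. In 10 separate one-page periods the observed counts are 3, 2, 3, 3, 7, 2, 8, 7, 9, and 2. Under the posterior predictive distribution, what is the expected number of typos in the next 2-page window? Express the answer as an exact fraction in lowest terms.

58/7

Total count: 3 + 2 + 3 + 3 + 7 + 2 + 8 + 7 + 9 + 2 = 46.
Total exposure: 10 pages.
The Gamma prior is conjugate for the Poisson rate, so λ | data ~ Gamma(12+46, 4+10) = Gamma(58, 14).
Predictive mean over a 2-page window = T·E[λ|data] = 2·58/14 = 58/7.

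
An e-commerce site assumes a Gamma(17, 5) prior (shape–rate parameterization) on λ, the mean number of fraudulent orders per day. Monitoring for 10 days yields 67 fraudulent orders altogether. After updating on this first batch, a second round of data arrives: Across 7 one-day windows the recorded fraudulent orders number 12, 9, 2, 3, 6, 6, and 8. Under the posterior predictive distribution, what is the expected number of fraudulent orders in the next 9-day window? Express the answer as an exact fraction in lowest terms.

Total count 67 over total exposure 10 days.
After the first batch: Gamma(17 + 67, 5 + 10) = Gamma(84, 15).
Total count: 12 + 9 + 2 + 3 + 6 + 6 + 8 = 46.
Total exposure: 7 days.
After the second batch: Gamma(84 + 46, 15 + 7) = Gamma(130, 22).
Predictive mean over a 9-day window = T·E[λ|data] = 9·130/22 = 585/11.

585/11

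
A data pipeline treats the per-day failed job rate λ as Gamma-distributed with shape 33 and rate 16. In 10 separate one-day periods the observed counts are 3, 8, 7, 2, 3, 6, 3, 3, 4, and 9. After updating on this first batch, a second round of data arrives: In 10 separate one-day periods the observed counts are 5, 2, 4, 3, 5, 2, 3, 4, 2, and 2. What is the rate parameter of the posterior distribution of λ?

Total count: 3 + 8 + 7 + 2 + 3 + 6 + 3 + 3 + 4 + 9 = 48.
Total exposure: 10 days.
After the first batch: Gamma(33 + 48, 16 + 10) = Gamma(81, 26).
Total count: 5 + 2 + 4 + 3 + 5 + 2 + 3 + 4 + 2 + 2 = 32.
Total exposure: 10 days.
After the second batch: Gamma(81 + 32, 26 + 10) = Gamma(113, 36).

36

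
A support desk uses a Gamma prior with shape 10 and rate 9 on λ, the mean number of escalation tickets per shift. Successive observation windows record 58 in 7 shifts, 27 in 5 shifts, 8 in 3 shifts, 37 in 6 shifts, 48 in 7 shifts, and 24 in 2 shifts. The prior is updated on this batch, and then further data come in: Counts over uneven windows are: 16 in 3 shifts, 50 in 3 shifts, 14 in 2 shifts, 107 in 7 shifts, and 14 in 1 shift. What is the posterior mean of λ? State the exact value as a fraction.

Total count: 58 + 27 + 8 + 37 + 48 + 24 = 202.
Total exposure: 7 + 5 + 3 + 6 + 7 + 2 = 30 shifts.
After the first batch: Gamma(10 + 202, 9 + 30) = Gamma(212, 39).
Total count: 16 + 50 + 14 + 107 + 14 = 201.
Total exposure: 3 + 3 + 2 + 7 + 1 = 16 shifts.
After the second batch: Gamma(212 + 201, 39 + 16) = Gamma(413, 55).
Posterior mean = α'/β' = 413/55.

413/55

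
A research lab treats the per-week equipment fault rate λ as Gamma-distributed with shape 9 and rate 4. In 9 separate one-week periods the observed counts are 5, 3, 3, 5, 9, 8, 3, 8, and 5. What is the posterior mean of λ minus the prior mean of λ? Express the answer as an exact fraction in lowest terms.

Total count: 5 + 3 + 3 + 5 + 9 + 8 + 3 + 8 + 5 = 49.
Total exposure: 9 weeks.
The Gamma prior is conjugate for the Poisson rate, so λ | data ~ Gamma(9+49, 4+9) = Gamma(58, 13).
Posterior mean = 58/13 = 58/13; prior mean = 9/4 = 9/4. Difference = 58/13 − 9/4 = 115/52.

115/52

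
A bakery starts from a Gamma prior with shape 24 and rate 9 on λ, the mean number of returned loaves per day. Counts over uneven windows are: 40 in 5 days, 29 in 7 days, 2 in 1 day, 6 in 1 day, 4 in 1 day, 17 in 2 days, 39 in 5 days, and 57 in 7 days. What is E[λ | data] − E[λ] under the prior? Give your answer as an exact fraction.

175/57

Total count: 40 + 29 + 2 + 6 + 4 + 17 + 39 + 57 = 194.
Total exposure: 5 + 7 + 1 + 1 + 1 + 2 + 5 + 7 = 29 days.
Posterior: α' = 24 + 194 = 218, β' = 9 + 29 = 38.
Posterior mean = 218/38 = 109/19; prior mean = 24/9 = 8/3. Difference = 109/19 − 8/3 = 175/57.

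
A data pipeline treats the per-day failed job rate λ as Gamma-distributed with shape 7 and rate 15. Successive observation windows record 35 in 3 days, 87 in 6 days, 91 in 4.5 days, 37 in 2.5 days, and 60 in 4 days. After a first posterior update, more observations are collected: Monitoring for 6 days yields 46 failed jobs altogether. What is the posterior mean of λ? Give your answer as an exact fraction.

Total count: 35 + 87 + 91 + 37 + 60 = 310.
Total exposure: 3 + 6 + 4.5 + 2.5 + 4 = 20 days.
After the first batch: Gamma(7 + 310, 15 + 20) = Gamma(317, 35).
Total count 46 over total exposure 6 days.
After the second batch: Gamma(317 + 46, 35 + 6) = Gamma(363, 41).
Posterior mean = α'/β' = 363/41.

363/41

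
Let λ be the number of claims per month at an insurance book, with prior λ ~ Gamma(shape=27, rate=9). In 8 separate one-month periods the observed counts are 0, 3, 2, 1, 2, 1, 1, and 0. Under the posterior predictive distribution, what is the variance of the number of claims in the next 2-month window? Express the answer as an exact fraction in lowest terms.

1406/289

Total count: 0 + 3 + 2 + 1 + 2 + 1 + 1 + 0 = 10.
Total exposure: 8 months.
By Gamma–Poisson conjugacy, the posterior is Gamma(α + Σx, β + Σt) = Gamma(27 + 10, 9 + 8) = Gamma(37, 17).
The posterior predictive for a window of length T is Negative Binomial with variance T·α'·(β'+T)/β'² = 2·37·19/289 = 1406/289.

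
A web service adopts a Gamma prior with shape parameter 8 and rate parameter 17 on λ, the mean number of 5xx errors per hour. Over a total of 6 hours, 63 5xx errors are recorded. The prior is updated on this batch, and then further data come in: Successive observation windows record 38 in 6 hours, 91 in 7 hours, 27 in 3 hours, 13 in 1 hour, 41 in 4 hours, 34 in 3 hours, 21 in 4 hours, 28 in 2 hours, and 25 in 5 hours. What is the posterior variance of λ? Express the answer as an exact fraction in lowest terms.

389/3364

Total count 63 over total exposure 6 hours.
After the first batch: Gamma(8 + 63, 17 + 6) = Gamma(71, 23).
Total count: 38 + 91 + 27 + 13 + 41 + 34 + 21 + 28 + 25 = 318.
Total exposure: 6 + 7 + 3 + 1 + 4 + 3 + 4 + 2 + 5 = 35 hours.
After the second batch: Gamma(71 + 318, 23 + 35) = Gamma(389, 58).
Posterior variance = α'/β'² = 389/3364.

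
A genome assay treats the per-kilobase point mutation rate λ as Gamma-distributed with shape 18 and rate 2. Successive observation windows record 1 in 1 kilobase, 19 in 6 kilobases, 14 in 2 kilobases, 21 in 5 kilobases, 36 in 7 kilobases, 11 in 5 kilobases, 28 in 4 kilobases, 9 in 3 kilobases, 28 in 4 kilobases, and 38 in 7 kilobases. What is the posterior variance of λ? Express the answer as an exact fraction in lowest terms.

Total count: 1 + 19 + 14 + 21 + 36 + 11 + 28 + 9 + 28 + 38 = 205.
Total exposure: 1 + 6 + 2 + 5 + 7 + 5 + 4 + 3 + 4 + 7 = 44 kilobases.
The Gamma prior is conjugate for the Poisson rate, so λ | data ~ Gamma(18+205, 2+44) = Gamma(223, 46).
Posterior variance = α'/β'² = 223/2116.

223/2116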